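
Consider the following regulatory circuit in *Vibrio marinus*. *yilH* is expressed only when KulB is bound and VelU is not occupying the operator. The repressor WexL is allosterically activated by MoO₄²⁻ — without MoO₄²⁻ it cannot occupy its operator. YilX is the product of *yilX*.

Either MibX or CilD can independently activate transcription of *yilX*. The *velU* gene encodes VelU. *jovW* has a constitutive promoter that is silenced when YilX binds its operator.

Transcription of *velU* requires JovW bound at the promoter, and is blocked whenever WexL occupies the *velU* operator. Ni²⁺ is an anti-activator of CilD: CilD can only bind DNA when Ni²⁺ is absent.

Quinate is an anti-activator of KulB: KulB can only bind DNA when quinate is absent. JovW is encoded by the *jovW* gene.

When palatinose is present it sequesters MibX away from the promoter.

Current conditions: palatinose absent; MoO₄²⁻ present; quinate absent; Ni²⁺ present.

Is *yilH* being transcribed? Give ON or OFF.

MoO₄²⁻ is present, so WexL is active.
Palatinose is absent, so MibX is active.
Ni²⁺ is present, so CilD is inactive.
Activator MibX is present, so *yilX* is transcribed.
So YilX is produced and active.
With repressor YilX bound, *jovW* is not transcribed.
So JovW is not produced.
With repressor WexL bound, *velU* is not transcribed.
So VelU is not produced.
Quinate is absent, so KulB is active.
No repressor is bound and KulB is active, so *yilH* is transcribed.

ON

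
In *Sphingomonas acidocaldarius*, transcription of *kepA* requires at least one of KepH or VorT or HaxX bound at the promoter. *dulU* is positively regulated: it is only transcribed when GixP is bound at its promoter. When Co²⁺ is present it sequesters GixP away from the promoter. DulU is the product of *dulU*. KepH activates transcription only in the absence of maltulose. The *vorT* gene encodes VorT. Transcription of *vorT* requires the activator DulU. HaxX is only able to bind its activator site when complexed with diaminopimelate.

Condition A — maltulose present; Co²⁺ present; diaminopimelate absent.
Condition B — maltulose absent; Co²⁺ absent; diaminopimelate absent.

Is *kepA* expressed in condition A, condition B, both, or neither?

Condition A:
Maltulose is present, so KepH is inactive.
Co²⁺ is present, so GixP is inactive.
Required activator GixP is absent, so *dulU* is not transcribed.
So DulU is not produced.
Required activator DulU is absent, so *vorT* is not transcribed.
So VorT is not produced.
Diaminopimelate is absent, so HaxX is inactive.
No activator is available at the *kepA* promoter, so *kepA* is not transcribed.
→ *kepA* is OFF in A.
Condition B:
Maltulose is absent, so KepH is active.
Co²⁺ is absent, so GixP is active.
No repressor is bound and GixP is active, so *dulU* is transcribed.
So DulU is produced and active.
No repressor is bound and DulU is active, so *vorT* is transcribed.
So VorT is produced and active.
Diaminopimelate is absent, so HaxX is inactive.
Activator KepH is present, so *kepA* is transcribed.
→ *kepA* is ON in B.

B only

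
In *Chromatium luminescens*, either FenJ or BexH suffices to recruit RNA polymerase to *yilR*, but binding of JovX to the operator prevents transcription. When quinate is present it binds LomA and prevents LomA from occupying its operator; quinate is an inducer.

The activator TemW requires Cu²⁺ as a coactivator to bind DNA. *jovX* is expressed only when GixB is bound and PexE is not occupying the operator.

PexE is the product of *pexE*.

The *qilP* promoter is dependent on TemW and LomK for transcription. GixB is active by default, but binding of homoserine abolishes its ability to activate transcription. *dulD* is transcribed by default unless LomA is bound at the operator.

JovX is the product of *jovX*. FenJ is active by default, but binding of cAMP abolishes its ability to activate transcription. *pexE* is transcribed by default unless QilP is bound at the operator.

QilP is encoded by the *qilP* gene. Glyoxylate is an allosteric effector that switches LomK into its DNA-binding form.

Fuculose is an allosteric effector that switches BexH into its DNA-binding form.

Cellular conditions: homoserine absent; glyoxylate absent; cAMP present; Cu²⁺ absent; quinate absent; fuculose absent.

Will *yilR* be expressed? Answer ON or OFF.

cAMP is present, so FenJ is inactive.
Fuculose is absent, so BexH is inactive.
Cu²⁺ is absent, so TemW is inactive.
Glyoxylate is absent, so LomK is inactive.
Required activator TemW is absent, so *qilP* is not transcribed.
So QilP is not produced.
With no repressor bound, *pexE* is transcribed.
So PexE is produced and active.
Homoserine is absent, so GixB is active.
With repressor PexE bound, *jovX* is not transcribed.
So JovX is not produced.
No activator is available at the *yilR* promoter, so *yilR* is not transcribed.

OFF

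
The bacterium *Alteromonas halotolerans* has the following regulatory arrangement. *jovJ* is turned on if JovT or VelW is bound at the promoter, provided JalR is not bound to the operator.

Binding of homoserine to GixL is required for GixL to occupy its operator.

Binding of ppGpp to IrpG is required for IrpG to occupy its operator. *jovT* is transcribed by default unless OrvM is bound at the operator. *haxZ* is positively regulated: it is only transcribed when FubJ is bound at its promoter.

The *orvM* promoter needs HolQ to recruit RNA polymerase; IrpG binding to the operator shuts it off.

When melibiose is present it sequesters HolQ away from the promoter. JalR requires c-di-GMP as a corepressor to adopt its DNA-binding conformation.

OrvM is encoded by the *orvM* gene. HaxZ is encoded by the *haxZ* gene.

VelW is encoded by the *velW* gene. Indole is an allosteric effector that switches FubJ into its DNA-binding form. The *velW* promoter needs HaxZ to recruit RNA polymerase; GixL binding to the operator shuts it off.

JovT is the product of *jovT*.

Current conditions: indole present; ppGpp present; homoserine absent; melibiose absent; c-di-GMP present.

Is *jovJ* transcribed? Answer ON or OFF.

Melibiose is absent, so HolQ is active.
ppGpp is present, so IrpG is active.
With repressor IrpG bound, *orvM* is not transcribed.
So OrvM is not produced.
With no repressor bound, *jovT* is transcribed.
So JovT is produced and active.
Indole is present, so FubJ is active.
No repressor is bound and FubJ is active, so *haxZ* is transcribed.
So HaxZ is produced and active.
Homoserine is absent, so GixL is inactive.
No repressor is bound and HaxZ is active, so *velW* is transcribed.
So VelW is produced and active.
c-di-GMP is present, so JalR is active.
With repressor JalR bound, *jovJ* is not transcribed.

OFF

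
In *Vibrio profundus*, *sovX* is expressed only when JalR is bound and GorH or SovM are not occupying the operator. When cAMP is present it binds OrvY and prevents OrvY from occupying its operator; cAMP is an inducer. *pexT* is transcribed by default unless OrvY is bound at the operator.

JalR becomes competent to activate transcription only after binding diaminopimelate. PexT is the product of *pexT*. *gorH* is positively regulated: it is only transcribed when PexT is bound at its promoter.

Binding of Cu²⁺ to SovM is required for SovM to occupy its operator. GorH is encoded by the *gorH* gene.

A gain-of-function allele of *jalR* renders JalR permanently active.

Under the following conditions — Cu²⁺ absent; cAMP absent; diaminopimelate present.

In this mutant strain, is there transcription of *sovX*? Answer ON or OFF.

ON

cAMP is absent, so OrvY is active.
With repressor OrvY bound, *pexT* is not transcribed.
So PexT is not produced.
Required activator PexT is absent, so *gorH* is not transcribed.
So GorH is not produced.
Cu²⁺ is absent, so SovM is inactive.
JalR is constitutively active in this strain.
No repressor is bound and JalR is active, so *sovX* is transcribed.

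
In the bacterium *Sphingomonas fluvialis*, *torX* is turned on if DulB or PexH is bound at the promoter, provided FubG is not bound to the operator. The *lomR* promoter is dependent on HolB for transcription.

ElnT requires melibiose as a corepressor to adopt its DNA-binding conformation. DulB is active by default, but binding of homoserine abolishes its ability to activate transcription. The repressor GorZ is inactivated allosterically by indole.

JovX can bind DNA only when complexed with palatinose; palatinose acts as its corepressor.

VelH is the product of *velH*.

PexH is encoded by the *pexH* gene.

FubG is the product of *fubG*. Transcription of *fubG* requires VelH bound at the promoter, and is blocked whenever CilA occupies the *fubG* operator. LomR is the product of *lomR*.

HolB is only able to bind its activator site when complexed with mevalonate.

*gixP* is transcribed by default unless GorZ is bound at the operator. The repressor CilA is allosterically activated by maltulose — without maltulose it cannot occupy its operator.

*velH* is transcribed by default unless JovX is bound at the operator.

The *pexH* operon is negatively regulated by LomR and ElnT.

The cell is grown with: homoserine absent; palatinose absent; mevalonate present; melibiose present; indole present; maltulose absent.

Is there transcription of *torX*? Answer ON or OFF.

OFF

Homoserine is absent, so DulB is active.
Mevalonate is present, so HolB is active.
No repressor is bound and HolB is active, so *lomR* is transcribed.
So LomR is produced and active.
Melibiose is present, so ElnT is active.
With repressor LomR bound, *pexH* is not transcribed.
So PexH is not produced.
Maltulose is absent, so CilA is inactive.
Palatinose is absent, so JovX is inactive.
With no repressor bound, *velH* is transcribed.
So VelH is produced and active.
No repressor is bound and VelH is active, so *fubG* is transcribed.
So FubG is produced and active.
With repressor FubG bound, *torX* is not transcribed.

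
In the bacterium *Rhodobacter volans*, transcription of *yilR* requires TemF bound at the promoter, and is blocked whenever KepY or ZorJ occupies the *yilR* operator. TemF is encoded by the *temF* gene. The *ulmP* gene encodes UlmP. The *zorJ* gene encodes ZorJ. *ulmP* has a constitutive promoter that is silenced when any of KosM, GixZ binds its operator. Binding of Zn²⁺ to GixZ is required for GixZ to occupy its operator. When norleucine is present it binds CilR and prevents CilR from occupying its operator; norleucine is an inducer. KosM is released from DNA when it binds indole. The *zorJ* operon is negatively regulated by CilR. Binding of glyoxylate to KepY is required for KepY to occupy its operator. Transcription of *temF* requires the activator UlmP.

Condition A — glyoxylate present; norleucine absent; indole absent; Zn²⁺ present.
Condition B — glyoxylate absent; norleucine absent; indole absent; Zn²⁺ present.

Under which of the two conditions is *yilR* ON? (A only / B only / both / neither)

neither

Condition A:
Glyoxylate is present, so KepY is active.
Norleucine is absent, so CilR is active.
With repressor CilR bound, *zorJ* is not transcribed.
So ZorJ is not produced.
Indole is absent, so KosM is active.
Zn²⁺ is present, so GixZ is active.
With repressor KosM bound, *ulmP* is not transcribed.
So UlmP is not produced.
Required activator UlmP is absent, so *temF* is not transcribed.
So TemF is not produced.
With repressor KepY bound, *yilR* is not transcribed.
→ *yilR* is OFF in A.
Condition B:
Glyoxylate is absent, so KepY is inactive.
Norleucine is absent, so CilR is active.
With repressor CilR bound, *zorJ* is not transcribed.
So ZorJ is not produced.
Indole is absent, so KosM is active.
Zn²⁺ is present, so GixZ is active.
With repressor KosM bound, *ulmP* is not transcribed.
So UlmP is not produced.
Required activator UlmP is absent, so *temF* is not transcribed.
So TemF is not produced.
Required activator TemF is absent, so *yilR* is not transcribed.
→ *yilR* is OFF in B.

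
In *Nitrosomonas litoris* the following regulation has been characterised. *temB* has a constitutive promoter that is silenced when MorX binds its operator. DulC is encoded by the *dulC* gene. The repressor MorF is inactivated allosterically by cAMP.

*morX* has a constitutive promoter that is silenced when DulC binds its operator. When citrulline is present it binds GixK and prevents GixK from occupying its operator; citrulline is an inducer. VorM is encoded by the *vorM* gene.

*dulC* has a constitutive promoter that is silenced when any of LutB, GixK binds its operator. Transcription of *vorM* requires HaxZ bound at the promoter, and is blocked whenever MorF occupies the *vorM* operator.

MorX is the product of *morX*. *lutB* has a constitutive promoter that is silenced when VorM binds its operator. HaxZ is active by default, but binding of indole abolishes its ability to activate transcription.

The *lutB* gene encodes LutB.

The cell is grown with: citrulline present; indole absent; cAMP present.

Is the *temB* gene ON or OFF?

ON

Indole is absent, so HaxZ is active.
cAMP is present, so MorF is inactive.
No repressor is bound and HaxZ is active, so *vorM* is transcribed.
So VorM is produced and active.
With repressor VorM bound, *lutB* is not transcribed.
So LutB is not produced.
Citrulline is present, so GixK is inactive.
With no repressor bound, *dulC* is transcribed.
So DulC is produced and active.
With repressor DulC bound, *morX* is not transcribed.
So MorX is not produced.
With no repressor bound, *temB* is transcribed.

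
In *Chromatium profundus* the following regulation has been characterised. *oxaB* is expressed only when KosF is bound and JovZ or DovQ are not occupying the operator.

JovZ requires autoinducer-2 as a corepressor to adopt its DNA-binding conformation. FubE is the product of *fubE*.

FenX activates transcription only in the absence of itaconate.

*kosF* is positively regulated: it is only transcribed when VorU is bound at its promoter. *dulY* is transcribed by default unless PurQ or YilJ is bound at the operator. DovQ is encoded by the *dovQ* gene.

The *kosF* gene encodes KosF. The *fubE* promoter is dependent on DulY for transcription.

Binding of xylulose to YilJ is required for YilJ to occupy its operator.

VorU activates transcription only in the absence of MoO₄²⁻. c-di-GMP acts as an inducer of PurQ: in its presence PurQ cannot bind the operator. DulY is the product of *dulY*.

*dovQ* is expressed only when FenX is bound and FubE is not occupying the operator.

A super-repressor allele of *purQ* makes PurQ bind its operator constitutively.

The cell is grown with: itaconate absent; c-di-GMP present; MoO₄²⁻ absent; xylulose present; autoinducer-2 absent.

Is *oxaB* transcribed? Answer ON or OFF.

Autoinducer-2 is absent, so JovZ is inactive.
MoO₄²⁻ is absent, so VorU is active.
No repressor is bound and VorU is active, so *kosF* is transcribed.
So KosF is produced and active.
Itaconate is absent, so FenX is active.
PurQ is constitutively active in this strain.
Xylulose is present, so YilJ is active.
With repressor PurQ bound, *dulY* is not transcribed.
So DulY is not produced.
Required activator DulY is absent, so *fubE* is not transcribed.
So FubE is not produced.
No repressor is bound and FenX is active, so *dovQ* is transcribed.
So DovQ is produced and active.
With repressor DovQ bound, *oxaB* is not transcribed.

OFF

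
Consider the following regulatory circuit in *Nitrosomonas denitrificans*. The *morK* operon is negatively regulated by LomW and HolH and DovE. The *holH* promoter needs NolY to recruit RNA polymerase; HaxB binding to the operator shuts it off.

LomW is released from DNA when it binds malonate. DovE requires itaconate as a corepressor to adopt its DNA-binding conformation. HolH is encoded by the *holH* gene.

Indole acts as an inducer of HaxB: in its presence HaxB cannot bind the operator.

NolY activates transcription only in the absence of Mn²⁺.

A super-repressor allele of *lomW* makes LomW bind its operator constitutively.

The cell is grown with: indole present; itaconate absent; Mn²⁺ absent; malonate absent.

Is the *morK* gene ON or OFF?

LomW is constitutively active in this strain.
Mn²⁺ is absent, so NolY is active.
Indole is present, so HaxB is inactive.
No repressor is bound and NolY is active, so *holH* is transcribed.
So HolH is produced and active.
Itaconate is absent, so DovE is inactive.
With repressor LomW bound, *morK* is not transcribed.

OFF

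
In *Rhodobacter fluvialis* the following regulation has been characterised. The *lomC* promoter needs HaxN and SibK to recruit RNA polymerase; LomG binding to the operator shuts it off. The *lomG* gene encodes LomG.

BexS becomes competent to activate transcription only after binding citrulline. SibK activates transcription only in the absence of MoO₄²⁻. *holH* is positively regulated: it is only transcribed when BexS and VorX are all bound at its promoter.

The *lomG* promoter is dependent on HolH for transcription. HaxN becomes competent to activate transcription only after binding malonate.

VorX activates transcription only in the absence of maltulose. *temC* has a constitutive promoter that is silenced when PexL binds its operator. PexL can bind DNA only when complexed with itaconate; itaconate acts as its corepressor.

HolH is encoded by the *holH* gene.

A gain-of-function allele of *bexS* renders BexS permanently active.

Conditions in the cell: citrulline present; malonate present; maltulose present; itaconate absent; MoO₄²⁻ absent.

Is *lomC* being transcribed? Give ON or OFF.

BexS is constitutively active in this strain.
Maltulose is present, so VorX is inactive.
Required activator VorX is absent, so *holH* is not transcribed.
So HolH is not produced.
Required activator HolH is absent, so *lomG* is not transcribed.
So LomG is not produced.
Malonate is present, so HaxN is active.
MoO₄²⁻ is absent, so SibK is active.
No repressor is bound and HaxN and SibK are active, so *lomC* is transcribed.

ON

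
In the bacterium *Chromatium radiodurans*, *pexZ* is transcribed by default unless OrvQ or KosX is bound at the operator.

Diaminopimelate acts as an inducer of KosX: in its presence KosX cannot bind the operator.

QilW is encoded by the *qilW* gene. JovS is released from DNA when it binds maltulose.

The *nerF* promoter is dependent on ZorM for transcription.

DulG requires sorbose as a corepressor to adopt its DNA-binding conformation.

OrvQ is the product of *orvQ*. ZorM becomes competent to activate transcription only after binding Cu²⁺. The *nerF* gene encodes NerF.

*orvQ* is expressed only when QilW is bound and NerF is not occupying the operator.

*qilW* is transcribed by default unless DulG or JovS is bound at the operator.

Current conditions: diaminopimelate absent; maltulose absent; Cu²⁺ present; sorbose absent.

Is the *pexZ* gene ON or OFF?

OFF

Sorbose is absent, so DulG is inactive.
Maltulose is absent, so JovS is active.
With repressor JovS bound, *qilW* is not transcribed.
So QilW is not produced.
Cu²⁺ is present, so ZorM is active.
No repressor is bound and ZorM is active, so *nerF* is transcribed.
So NerF is produced and active.
With repressor NerF bound, *orvQ* is not transcribed.
So OrvQ is not produced.
Diaminopimelate is absent, so KosX is active.
With repressor KosX bound, *pexZ* is not transcribed.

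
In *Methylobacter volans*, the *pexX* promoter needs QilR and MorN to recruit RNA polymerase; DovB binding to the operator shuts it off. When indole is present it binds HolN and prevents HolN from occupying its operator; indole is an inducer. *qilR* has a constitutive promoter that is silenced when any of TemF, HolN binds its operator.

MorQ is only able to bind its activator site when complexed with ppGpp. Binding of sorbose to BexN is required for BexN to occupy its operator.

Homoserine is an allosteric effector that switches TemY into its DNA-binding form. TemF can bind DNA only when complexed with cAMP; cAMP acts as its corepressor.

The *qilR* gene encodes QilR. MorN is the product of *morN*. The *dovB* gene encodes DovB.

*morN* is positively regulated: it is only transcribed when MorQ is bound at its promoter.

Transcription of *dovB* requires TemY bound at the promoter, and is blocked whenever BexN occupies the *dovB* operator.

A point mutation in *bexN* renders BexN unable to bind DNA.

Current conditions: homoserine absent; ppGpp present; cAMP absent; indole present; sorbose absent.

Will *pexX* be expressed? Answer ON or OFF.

cAMP is absent, so TemF is inactive.
Indole is present, so HolN is inactive.
With no repressor bound, *qilR* is transcribed.
So QilR is produced and active.
ppGpp is present, so MorQ is active.
No repressor is bound and MorQ is active, so *morN* is transcribed.
So MorN is produced and active.
Homoserine is absent, so TemY is inactive.
BexN is non-functional in this strain, so it has no effect.
Required activator TemY is absent, so *dovB* is not transcribed.
So DovB is not produced.
No repressor is bound and QilR and MorN are active, so *pexX* is transcribed.

ON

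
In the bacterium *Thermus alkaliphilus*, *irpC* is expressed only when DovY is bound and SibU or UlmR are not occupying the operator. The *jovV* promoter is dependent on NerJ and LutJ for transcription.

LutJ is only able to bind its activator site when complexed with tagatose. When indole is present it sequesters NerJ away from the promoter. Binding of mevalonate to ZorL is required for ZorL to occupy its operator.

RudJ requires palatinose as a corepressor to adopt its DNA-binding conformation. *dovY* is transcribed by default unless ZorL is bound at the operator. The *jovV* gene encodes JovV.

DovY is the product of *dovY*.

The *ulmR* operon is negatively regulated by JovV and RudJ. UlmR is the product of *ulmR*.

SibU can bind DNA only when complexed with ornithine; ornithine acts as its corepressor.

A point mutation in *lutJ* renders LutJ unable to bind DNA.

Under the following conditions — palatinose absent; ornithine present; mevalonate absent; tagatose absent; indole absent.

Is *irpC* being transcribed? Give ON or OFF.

OFF

Ornithine is present, so SibU is active.
Mevalonate is absent, so ZorL is inactive.
With no repressor bound, *dovY* is transcribed.
So DovY is produced and active.
Indole is absent, so NerJ is active.
LutJ is non-functional in this strain, so it has no effect.
Required activator LutJ is absent, so *jovV* is not transcribed.
So JovV is not produced.
Palatinose is absent, so RudJ is inactive.
With no repressor bound, *ulmR* is transcribed.
So UlmR is produced and active.
With repressor SibU bound, *irpC* is not transcribed.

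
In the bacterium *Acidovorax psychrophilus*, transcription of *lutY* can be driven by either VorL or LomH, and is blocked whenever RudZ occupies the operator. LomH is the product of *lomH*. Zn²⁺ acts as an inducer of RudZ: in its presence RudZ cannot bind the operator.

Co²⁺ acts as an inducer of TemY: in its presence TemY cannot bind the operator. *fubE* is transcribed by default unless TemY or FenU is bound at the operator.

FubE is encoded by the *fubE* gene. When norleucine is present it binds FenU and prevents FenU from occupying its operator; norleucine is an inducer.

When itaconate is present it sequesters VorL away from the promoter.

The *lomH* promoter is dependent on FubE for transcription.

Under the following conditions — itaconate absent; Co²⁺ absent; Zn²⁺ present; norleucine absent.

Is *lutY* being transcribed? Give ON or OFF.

ON

Zn²⁺ is present, so RudZ is inactive.
Itaconate is absent, so VorL is active.
Co²⁺ is absent, so TemY is active.
Norleucine is absent, so FenU is active.
With repressor TemY bound, *fubE* is not transcribed.
So FubE is not produced.
Required activator FubE is absent, so *lomH* is not transcribed.
So LomH is not produced.
Activator VorL is present, so *lutY* is transcribed.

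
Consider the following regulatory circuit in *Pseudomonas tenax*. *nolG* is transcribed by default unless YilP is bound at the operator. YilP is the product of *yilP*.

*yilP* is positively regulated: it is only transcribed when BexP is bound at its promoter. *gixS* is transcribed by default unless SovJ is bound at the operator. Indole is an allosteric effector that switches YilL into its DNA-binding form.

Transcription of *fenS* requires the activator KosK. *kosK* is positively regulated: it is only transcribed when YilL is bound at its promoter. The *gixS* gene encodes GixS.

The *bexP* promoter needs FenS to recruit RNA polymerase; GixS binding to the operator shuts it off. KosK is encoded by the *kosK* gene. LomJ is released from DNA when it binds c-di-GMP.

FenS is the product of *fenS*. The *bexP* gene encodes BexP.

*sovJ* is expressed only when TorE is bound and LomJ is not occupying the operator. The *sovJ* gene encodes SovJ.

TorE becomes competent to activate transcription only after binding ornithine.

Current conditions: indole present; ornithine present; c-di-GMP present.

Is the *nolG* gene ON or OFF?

OFF

Ornithine is present, so TorE is active.
c-di-GMP is present, so LomJ is inactive.
No repressor is bound and TorE is active, so *sovJ* is transcribed.
So SovJ is produced and active.
With repressor SovJ bound, *gixS* is not transcribed.
So GixS is not produced.
Indole is present, so YilL is active.
No repressor is bound and YilL is active, so *kosK* is transcribed.
So KosK is produced and active.
No repressor is bound and KosK is active, so *fenS* is transcribed.
So FenS is produced and active.
No repressor is bound and FenS is active, so *bexP* is transcribed.
So BexP is produced and active.
No repressor is bound and BexP is active, so *yilP* is transcribed.
So YilP is produced and active.
With repressor YilP bound, *nolG* is not transcribed.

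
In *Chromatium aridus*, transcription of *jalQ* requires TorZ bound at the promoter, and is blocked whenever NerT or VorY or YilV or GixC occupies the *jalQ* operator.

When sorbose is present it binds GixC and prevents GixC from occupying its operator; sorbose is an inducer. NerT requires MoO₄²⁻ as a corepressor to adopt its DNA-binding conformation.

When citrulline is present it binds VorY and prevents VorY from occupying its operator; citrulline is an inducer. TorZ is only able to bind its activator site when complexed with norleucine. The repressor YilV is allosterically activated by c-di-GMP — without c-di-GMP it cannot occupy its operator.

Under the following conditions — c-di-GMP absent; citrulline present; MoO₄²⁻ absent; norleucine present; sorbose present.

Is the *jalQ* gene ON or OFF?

ON

MoO₄²⁻ is absent, so NerT is inactive.
Citrulline is present, so VorY is inactive.
c-di-GMP is absent, so YilV is inactive.
Norleucine is present, so TorZ is active.
Sorbose is present, so GixC is inactive.
No repressor is bound and TorZ is active, so *jalQ* is transcribed.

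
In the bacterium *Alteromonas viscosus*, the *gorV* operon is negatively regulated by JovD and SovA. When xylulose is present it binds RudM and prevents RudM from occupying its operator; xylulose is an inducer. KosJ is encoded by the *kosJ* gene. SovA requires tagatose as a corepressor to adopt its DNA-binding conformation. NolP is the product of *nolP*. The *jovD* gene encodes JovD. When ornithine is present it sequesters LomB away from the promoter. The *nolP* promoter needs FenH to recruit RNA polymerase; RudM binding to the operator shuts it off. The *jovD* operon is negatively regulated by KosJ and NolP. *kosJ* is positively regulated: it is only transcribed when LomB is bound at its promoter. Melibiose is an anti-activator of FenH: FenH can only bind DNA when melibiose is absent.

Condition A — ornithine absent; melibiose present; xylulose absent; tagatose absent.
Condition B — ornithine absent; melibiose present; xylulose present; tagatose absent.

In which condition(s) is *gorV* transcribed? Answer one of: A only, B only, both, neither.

both

Condition A:
Ornithine is absent, so LomB is active.
No repressor is bound and LomB is active, so *kosJ* is transcribed.
So KosJ is produced and active.
Melibiose is present, so FenH is inactive.
Xylulose is absent, so RudM is active.
With repressor RudM bound, *nolP* is not transcribed.
So NolP is not produced.
With repressor KosJ bound, *jovD* is not transcribed.
So JovD is not produced.
Tagatose is absent, so SovA is inactive.
With no repressor bound, *gorV* is transcribed.
→ *gorV* is ON in A.
Condition B:
Ornithine is absent, so LomB is active.
No repressor is bound and LomB is active, so *kosJ* is transcribed.
So KosJ is produced and active.
Melibiose is present, so FenH is inactive.
Xylulose is present, so RudM is inactive.
Required activator FenH is absent, so *nolP* is not transcribed.
So NolP is not produced.
With repressor KosJ bound, *jovD* is not transcribed.
So JovD is not produced.
Tagatose is absent, so SovA is inactive.
With no repressor bound, *gorV* is transcribed.
→ *gorV* is ON in B.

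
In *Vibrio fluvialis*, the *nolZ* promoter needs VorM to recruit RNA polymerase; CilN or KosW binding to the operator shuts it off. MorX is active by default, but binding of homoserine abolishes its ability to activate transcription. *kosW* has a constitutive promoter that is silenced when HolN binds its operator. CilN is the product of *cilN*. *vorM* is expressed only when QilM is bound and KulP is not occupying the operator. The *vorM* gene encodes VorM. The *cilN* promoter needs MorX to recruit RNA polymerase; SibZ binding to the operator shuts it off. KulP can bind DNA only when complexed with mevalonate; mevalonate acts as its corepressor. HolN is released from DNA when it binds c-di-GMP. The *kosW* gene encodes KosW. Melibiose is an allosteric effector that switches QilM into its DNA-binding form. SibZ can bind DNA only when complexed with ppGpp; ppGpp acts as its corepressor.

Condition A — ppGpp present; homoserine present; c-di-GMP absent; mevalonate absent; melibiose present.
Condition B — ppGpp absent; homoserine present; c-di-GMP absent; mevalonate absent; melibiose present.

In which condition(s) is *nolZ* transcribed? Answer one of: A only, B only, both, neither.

both

Condition A:
ppGpp is present, so SibZ is active.
Homoserine is present, so MorX is inactive.
With repressor SibZ bound, *cilN* is not transcribed.
So CilN is not produced.
c-di-GMP is absent, so HolN is active.
With repressor HolN bound, *kosW* is not transcribed.
So KosW is not produced.
Mevalonate is absent, so KulP is inactive.
Melibiose is present, so QilM is active.
No repressor is bound and QilM is active, so *vorM* is transcribed.
So VorM is produced and active.
No repressor is bound and VorM is active, so *nolZ* is transcribed.
→ *nolZ* is ON in A.
Condition B:
ppGpp is absent, so SibZ is inactive.
Homoserine is present, so MorX is inactive.
Required activator MorX is absent, so *cilN* is not transcribed.
So CilN is not produced.
c-di-GMP is absent, so HolN is active.
With repressor HolN bound, *kosW* is not transcribed.
So KosW is not produced.
Mevalonate is absent, so KulP is inactive.
Melibiose is present, so QilM is active.
No repressor is bound and QilM is active, so *vorM* is transcribed.
So VorM is produced and active.
No repressor is bound and VorM is active, so *nolZ* is transcribed.
→ *nolZ* is ON in B.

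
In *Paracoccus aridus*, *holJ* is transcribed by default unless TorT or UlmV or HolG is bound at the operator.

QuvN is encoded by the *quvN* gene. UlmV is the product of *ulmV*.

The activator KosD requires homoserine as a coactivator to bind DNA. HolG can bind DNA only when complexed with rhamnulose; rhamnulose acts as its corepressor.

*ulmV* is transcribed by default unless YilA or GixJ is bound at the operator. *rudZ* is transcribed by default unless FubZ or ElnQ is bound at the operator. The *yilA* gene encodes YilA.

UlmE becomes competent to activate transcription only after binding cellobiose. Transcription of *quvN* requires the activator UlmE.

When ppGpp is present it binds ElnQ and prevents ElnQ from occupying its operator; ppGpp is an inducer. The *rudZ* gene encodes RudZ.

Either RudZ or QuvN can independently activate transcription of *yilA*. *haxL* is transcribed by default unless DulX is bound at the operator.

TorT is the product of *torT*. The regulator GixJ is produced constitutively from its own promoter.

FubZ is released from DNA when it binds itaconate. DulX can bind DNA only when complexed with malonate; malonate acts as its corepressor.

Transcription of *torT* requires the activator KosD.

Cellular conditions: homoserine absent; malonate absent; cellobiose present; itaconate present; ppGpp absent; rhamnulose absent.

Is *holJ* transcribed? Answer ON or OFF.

ON

Homoserine is absent, so KosD is inactive.
Required activator KosD is absent, so *torT* is not transcribed.
So TorT is not produced.
Itaconate is present, so FubZ is inactive.
ppGpp is absent, so ElnQ is active.
With repressor ElnQ bound, *rudZ* is not transcribed.
So RudZ is not produced.
Cellobiose is present, so UlmE is active.
No repressor is bound and UlmE is active, so *quvN* is transcribed.
So QuvN is produced and active.
Activator QuvN is present, so *yilA* is transcribed.
So YilA is produced and active.
GixJ is produced constitutively and is active.
With repressor YilA bound, *ulmV* is not transcribed.
So UlmV is not produced.
Rhamnulose is absent, so HolG is inactive.
With no repressor bound, *holJ* is transcribed.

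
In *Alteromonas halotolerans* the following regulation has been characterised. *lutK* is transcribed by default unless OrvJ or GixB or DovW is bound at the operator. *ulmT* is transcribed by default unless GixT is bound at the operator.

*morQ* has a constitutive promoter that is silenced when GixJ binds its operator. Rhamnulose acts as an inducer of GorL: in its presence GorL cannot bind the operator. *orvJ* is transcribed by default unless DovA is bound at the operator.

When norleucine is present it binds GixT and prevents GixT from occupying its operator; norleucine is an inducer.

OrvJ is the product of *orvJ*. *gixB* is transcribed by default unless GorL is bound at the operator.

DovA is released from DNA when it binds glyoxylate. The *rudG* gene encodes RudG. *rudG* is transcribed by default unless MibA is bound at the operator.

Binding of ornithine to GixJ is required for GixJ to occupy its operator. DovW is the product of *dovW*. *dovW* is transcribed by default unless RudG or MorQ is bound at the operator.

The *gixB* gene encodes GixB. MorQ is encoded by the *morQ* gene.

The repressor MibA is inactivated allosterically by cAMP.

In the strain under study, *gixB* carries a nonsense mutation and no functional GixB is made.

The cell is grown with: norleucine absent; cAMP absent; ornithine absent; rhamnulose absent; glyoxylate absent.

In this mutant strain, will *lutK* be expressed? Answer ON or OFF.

ON

Glyoxylate is absent, so DovA is active.
With repressor DovA bound, *orvJ* is not transcribed.
So OrvJ is not produced.
GixB is non-functional in this strain, so it has no effect.
cAMP is absent, so MibA is active.
With repressor MibA bound, *rudG* is not transcribed.
So RudG is not produced.
Ornithine is absent, so GixJ is inactive.
With no repressor bound, *morQ* is transcribed.
So MorQ is produced and active.
With repressor MorQ bound, *dovW* is not transcribed.
So DovW is not produced.
With no repressor bound, *lutK* is transcribed.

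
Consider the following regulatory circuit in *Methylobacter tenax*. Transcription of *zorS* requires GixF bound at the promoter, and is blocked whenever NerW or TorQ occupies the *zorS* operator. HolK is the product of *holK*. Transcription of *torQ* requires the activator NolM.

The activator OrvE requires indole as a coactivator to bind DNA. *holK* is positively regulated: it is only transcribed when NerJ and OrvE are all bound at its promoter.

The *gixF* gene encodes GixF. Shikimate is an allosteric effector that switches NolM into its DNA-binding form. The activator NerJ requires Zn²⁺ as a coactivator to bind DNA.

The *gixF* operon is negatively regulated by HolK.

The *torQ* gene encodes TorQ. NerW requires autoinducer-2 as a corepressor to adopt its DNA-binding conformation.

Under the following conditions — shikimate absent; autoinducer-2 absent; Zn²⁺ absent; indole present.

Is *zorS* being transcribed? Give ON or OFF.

ON

Zn²⁺ is absent, so NerJ is inactive.
Indole is present, so OrvE is active.
Required activator NerJ is absent, so *holK* is not transcribed.
So HolK is not produced.
With no repressor bound, *gixF* is transcribed.
So GixF is produced and active.
Autoinducer-2 is absent, so NerW is inactive.
Shikimate is absent, so NolM is inactive.
Required activator NolM is absent, so *torQ* is not transcribed.
So TorQ is not produced.
No repressor is bound and GixF is active, so *zorS* is transcribed.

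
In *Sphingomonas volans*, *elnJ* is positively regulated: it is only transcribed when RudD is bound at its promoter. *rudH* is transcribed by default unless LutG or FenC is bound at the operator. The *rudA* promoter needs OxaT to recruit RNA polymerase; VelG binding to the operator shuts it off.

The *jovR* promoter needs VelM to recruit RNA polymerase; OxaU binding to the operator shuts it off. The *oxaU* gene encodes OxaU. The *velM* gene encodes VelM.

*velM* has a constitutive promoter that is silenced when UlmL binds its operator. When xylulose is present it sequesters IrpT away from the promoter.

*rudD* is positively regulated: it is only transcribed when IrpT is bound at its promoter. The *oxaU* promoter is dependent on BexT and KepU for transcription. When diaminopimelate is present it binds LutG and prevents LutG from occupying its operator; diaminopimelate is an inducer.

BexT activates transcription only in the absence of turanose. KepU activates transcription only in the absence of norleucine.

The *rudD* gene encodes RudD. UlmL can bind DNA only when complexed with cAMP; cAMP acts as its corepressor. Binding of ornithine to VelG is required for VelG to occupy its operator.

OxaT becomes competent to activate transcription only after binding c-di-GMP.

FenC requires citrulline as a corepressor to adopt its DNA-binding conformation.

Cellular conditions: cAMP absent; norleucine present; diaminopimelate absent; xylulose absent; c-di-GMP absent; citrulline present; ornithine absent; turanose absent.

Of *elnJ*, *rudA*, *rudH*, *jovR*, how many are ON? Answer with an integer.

2

Xylulose is absent, so IrpT is active.
No repressor is bound and IrpT is active, so *rudD* is transcribed.
So RudD is produced and active.
No repressor is bound and RudD is active, so *elnJ* is transcribed.
→ *elnJ* is ON.
c-di-GMP is absent, so OxaT is inactive.
Ornithine is absent, so VelG is inactive.
Required activator OxaT is absent, so *rudA* is not transcribed.
→ *rudA* is OFF.
Diaminopimelate is absent, so LutG is active.
Citrulline is present, so FenC is active.
With repressor LutG bound, *rudH* is not transcribed.
→ *rudH* is OFF.
Turanose is absent, so BexT is active.
Norleucine is present, so KepU is inactive.
Required activator KepU is absent, so *oxaU* is not transcribed.
So OxaU is not produced.
cAMP is absent, so UlmL is inactive.
With no repressor bound, *velM* is transcribed.
So VelM is produced and active.
No repressor is bound and VelM is active, so *jovR* is transcribed.
→ *jovR* is ON.
2 of the 4 genes are transcribed.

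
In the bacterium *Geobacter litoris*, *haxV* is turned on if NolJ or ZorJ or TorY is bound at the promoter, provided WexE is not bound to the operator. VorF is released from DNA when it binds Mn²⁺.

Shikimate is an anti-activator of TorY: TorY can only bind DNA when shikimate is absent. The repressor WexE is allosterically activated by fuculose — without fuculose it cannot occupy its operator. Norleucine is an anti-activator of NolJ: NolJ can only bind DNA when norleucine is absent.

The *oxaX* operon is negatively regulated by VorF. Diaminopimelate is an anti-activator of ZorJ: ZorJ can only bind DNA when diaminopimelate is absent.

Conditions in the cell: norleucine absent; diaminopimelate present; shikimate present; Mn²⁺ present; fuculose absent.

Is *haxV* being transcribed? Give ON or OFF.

ON

Norleucine is absent, so NolJ is active.
Fuculose is absent, so WexE is inactive.
Diaminopimelate is present, so ZorJ is inactive.
Shikimate is present, so TorY is inactive.
Activator NolJ is present, so *haxV* is transcribed.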